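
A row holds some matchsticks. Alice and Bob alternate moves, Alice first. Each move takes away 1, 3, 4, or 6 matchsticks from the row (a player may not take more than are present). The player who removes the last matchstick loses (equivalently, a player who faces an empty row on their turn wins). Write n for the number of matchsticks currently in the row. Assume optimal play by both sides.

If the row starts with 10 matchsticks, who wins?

Use the standard recursion: the mover wins at a terminal position; elsewhere, the mover wins exactly when some move hands the opponent an L position.
n=0: no move; the opponent has just taken the last matchstick and therefore loses → W
n=1: L (sole option 0(W) is W)
n=2: W (go to 1, an L position)
n=3: L (options 2(W), 0(W) are all W)
n=4: W (go to 3, an L position)
n=5: W (go to 1, an L position)
n=6: W (go to 3, an L position)
n=7: W (go to 3, an L position)
n=8: L (options 7(W), 5(W), 4(W), 2(W) are all W)
n=9: W (go to 8, an L position)
n=10: L (options 9(W), 7(W), 6(W), 4(W) are all W)
The starting position 10 is L: whatever Alice does, the opponent receives a W position.

Bob wins.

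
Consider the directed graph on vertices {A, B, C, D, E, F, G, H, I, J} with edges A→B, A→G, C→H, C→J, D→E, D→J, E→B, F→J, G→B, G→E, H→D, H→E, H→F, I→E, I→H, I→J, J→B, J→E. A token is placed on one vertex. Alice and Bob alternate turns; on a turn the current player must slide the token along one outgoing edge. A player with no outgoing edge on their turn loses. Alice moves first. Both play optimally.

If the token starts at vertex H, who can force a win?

Label each position W (a win for the player to move) or L (a loss). A position with no legal move is L; any other position is W exactly when some move reaches an L, and L when every move reaches a W.
Every edge goes from a vertex to one that appears earlier in the order B, E, J, D, G, F, A, H, C, I, so processing vertices in that order labels each vertex after all of its successors.
B: no outgoing edge → L
E: →B(L), so W
J: →B(L), so W
D: →J(W), E(W) — all W, so L
G: →B(L), so W
F: →J(W) only, which is W, so L
A: →B(L), so W
H: →F(L), so W
C: →H(W), J(W) — all W, so L
I: →H(W), J(W), E(W) — all W, so L
The starting position H is W: Alice should move to F, handing over an L position.

Alice wins.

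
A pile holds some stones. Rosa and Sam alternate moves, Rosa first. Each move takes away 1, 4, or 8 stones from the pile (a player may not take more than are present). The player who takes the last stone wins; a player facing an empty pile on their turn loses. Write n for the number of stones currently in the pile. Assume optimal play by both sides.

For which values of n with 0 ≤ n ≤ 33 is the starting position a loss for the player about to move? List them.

Label each position W (a win for the player to move) or L (a loss). A position with no legal move is L; any other position is W exactly when some move reaches an L, and L when every move reaches a W.
n=0: no move → L
n=1: reaches L-position 0 → W
n=2: only reaches 1(W), which is W → L
n=3: reaches L-position 2 → W
n=4: reaches L-position 0 → W
n=5: only reaches 4(W), 1(W), all W → L
n=6: reaches L-position 5 → W
n=7: only reaches 6(W), 3(W), all W → L
n=8: reaches L-position 7 → W
n=9: reaches L-position 5 → W
n=10: reaches L-position 2 → W
n=11: reaches L-position 7 → W
n=12: only reaches 11(W), 8(W), 4(W), all W → L
n=13: reaches L-position 12 → W
n=14: only reaches 13(W), 10(W), 6(W), all W → L
n=15: reaches L-position 14 → W
n=16: reaches L-position 12 → W
n=17: only reaches 16(W), 13(W), 9(W), all W → L
n=18: reaches L-position 17 → W
n=19: only reaches 18(W), 15(W), 11(W), all W → L
n=20: reaches L-position 19 → W
n=21: reaches L-position 17 → W
n=22: reaches L-position 14 → W
n=23: reaches L-position 19 → W
n=24: only reaches 23(W), 20(W), 16(W), all W → L
n=25: reaches L-position 24 → W
n=26: only reaches 25(W), 22(W), 18(W), all W → L
n=27: reaches L-position 26 → W
n=28: reaches L-position 24 → W
n=29: only reaches 28(W), 25(W), 21(W), all W → L
n=30: reaches L-position 29 → W
n=31: only reaches 30(W), 27(W), 23(W), all W → L
n=32: reaches L-position 31 → W
n=33: reaches L-position 29 → W
The losing starting values of n are exactly the entries labelled L in this table (12 of them).

0, 2, 5, 7, 12, 14, 17, 19, 24, 26, 29, 31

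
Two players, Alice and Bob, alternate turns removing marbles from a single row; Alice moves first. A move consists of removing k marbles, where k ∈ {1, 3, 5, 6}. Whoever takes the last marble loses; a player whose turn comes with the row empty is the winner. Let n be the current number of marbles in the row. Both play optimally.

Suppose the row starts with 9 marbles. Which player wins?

Compute win/loss labels from the base case upward. A position with no move is W. Any other position is W if it can reach an L in one move, else L.
n=0: no move; the opponent has just taken the last marble and therefore loses → W
n=1: L (sole option 0(W) is W)
n=2: W (go to 1, an L position)
n=3: L (options 2(W), 0(W) are all W)
n=4: W (go to 3, an L position)
n=5: L (options 4(W), 2(W), 0(W) are all W)
n=6: W (go to 5, an L position)
n=7: W (go to 1, an L position)
n=8: W (go to 5, an L position)
n=9: W (go to 3, an L position)
From 9 Alice can remove 6, leaving 3, reaching an L position.

Alice wins.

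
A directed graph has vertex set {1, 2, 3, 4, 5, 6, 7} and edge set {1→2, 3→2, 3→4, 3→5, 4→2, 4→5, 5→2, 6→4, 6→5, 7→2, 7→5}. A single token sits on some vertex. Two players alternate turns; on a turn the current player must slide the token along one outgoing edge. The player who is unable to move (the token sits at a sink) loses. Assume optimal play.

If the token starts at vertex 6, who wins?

The second player wins.

Classify positions by backward induction: terminal positions (no move available) are L. From any other position, the mover wins iff some move reaches an L.
Every edge goes from a vertex to one that appears earlier in the order 2, 5, 4, 3, 1, 6, 7, so processing vertices in that order labels each vertex after all of its successors.
2: no outgoing edge → L
5: can move to 2, which is L ⇒ W
4: can move to 2, which is L ⇒ W
3: can move to 2, which is L ⇒ W
1: can move to 2, which is L ⇒ W
6: moves to 4(W), 5(W); every one is W ⇒ L
7: can move to 2, which is L ⇒ W
The starting position 6 is L: whatever the player to move does, the opponent receives a W position.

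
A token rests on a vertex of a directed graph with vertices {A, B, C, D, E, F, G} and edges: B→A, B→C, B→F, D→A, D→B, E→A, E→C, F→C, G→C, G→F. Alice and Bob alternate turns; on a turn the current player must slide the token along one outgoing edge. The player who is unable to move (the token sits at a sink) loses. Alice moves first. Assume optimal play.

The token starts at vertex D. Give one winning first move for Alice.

Move to A.

Positions with no move are L. A position that does have a move is losing for the player to move precisely when every available move leads to a winning position for the opponent. Fill in the labels:
Every edge goes from a vertex to one that appears earlier in the order C, A, F, B, G, E, D, so processing vertices in that order labels each vertex after all of its successors.
C: no outgoing edge → L
A: no outgoing edge → L
F: W (go to C, an L position)
B: W (go to A, an L position)
G: W (go to C, an L position)
E: W (go to A, an L position)
D: W (go to A, an L position)
From D, the L positions reachable in one move are: A.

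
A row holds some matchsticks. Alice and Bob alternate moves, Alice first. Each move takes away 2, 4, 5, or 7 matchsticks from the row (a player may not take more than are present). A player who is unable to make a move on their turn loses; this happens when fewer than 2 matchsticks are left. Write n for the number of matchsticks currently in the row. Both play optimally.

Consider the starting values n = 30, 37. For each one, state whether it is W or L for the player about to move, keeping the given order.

30: W, 37: L

Positions with no move are L. A position that does have a move is losing for the player to move precisely when every available move leads to a winning position for the opponent. Fill in the labels:
n=0: no move → L
n=1: no move → L
n=2: W (go to 0, an L position)
n=3: W (go to 1, an L position)
n=4: W (go to 0, an L position)
n=5: W (go to 1, an L position)
n=6: W (go to 1, an L position)
n=7: W (go to 0, an L position)
n=8: W (go to 1, an L position)
n=9: L (options 7(W), 5(W), 4(W), 2(W) are all W)
n=10: L (options 8(W), 6(W), 5(W), 3(W) are all W)
n=11: W (go to 9, an L position)
n=12: W (go to 10, an L position)
n=13: W (go to 9, an L position)
n=14: W (go to 10, an L position)
n=15: W (go to 10, an L position)
n=16: W (go to 9, an L position)
n=17: W (go to 10, an L position)
n=18: L (options 16(W), 14(W), 13(W), 11(W) are all W)
n=19: L (options 17(W), 15(W), 14(W), 12(W) are all W)
n=20: W (go to 18, an L position)
n=21: W (go to 19, an L position)
n=22: W (go to 18, an L position)
n=23: W (go to 19, an L position)
n=24: W (go to 19, an L position)
n=25: W (go to 18, an L position)
n=26: W (go to 19, an L position)
n=27: L (options 25(W), 23(W), 22(W), 20(W) are all W)
n=28: L (options 26(W), 24(W), 23(W), 21(W) are all W)
n=29: W (go to 27, an L position)
n=30: W (go to 28, an L position)
n=31: W (go to 27, an L position)
n=32: W (go to 28, an L position)
n=33: W (go to 28, an L position)
n=34: W (go to 27, an L position)
n=35: W (go to 28, an L position)
n=36: L (options 34(W), 32(W), 31(W), 29(W) are all W)
n=37: L (options 35(W), 33(W), 32(W), 30(W) are all W)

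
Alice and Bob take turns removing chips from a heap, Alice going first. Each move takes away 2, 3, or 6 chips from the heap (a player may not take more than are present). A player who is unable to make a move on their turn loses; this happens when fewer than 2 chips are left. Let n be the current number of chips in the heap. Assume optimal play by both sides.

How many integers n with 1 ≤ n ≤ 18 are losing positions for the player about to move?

Compute win/loss labels from the base case upward. A position with no move is L. Any other position is W if it can reach an L in one move, else L.
n=0: no move → L
n=1: no move → L
n=2: →0(L), so W
n=3: →1(L), so W
n=4: →1(L), so W
n=5: →3(W), 2(W) — all W, so L
n=6: →0(L), so W
n=7: →5(L), so W
n=8: →5(L), so W
n=9: →7(W), 6(W), 3(W) — all W, so L
n=10: →8(W), 7(W), 4(W) — all W, so L
n=11: →9(L), so W
n=12: →10(L), so W
n=13: →10(L), so W
n=14: →12(W), 11(W), 8(W) — all W, so L
n=15: →9(L), so W
n=16: →14(L), so W
n=17: →14(L), so W
n=18: →16(W), 15(W), 12(W) — all W, so L
L entries with 1 ≤ n ≤ 18 (n=0 is outside the asked range and is not counted): n = 1, 5, 9, 10, 14, 18; that makes 6.

6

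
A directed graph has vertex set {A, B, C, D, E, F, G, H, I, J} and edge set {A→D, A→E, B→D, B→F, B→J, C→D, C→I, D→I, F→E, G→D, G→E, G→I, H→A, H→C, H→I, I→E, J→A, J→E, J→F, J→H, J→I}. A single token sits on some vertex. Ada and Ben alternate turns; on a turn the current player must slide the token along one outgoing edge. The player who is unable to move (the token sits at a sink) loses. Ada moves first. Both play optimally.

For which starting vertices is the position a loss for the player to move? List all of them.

D, E, H

Label each position W (a win for the player to move) or L (a loss). A position with no legal move is L; any other position is W exactly when some move reaches an L, and L when every move reaches a W.
Every edge goes from a vertex to one that appears earlier in the order E, I, D, G, C, A, F, H, J, B, so processing vertices in that order labels each vertex after all of its successors.
E: no outgoing edge → L
I: W (go to E, an L position)
D: L (sole option I(W) is W)
G: W (go to D, an L position)
C: W (go to D, an L position)
A: W (go to D, an L position)
F: W (go to E, an L position)
H: L (options A(W), C(W), I(W) are all W)
J: W (go to H, an L position)
B: W (go to D, an L position)
The losing starting vertices are exactly the entries labelled L in this table (3 of them).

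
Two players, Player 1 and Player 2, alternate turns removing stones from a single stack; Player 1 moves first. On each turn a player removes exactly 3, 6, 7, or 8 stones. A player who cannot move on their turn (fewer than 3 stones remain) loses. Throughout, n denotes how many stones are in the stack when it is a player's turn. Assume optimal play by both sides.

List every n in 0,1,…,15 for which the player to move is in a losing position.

0, 1, 2, 11, 12, 13

Work bottom-up. With no move the player to move loses. Otherwise the position is W if at least one move leads to an L position for the opponent, and L if every move leads to a W.
n=0: no move → L
n=1: no move → L
n=2: no move → L
n=3: can move to 0, which is L ⇒ W
n=4: can move to 1, which is L ⇒ W
n=5: can move to 2, which is L ⇒ W
n=6: can move to 0, which is L ⇒ W
n=7: can move to 1, which is L ⇒ W
n=8: can move to 2, which is L ⇒ W
n=9: can move to 2, which is L ⇒ W
n=10: can move to 2, which is L ⇒ W
n=11: moves to 8(W), 5(W), 4(W), 3(W); every one is W ⇒ L
n=12: moves to 9(W), 6(W), 5(W), 4(W); every one is W ⇒ L
n=13: moves to 10(W), 7(W), 6(W), 5(W); every one is W ⇒ L
n=14: can move to 11, which is L ⇒ W
n=15: can move to 12, which is L ⇒ W
Reading off the rows marked L gives the requested list; there are 6 such values of n.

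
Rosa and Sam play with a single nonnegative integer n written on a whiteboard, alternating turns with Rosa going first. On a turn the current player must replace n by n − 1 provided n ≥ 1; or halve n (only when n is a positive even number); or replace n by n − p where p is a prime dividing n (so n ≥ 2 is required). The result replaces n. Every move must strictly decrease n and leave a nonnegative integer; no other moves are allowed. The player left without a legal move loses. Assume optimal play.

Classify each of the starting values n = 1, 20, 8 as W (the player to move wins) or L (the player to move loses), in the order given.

Label each position W (a win for the player to move) or L (a loss). A position with no legal move is L; any other position is W exactly when some move reaches an L, and L when every move reaches a W.
n=0: no move → L
n=1: →0(L), so W
n=2: →0(L), so W
n=3: →0(L), so W
n=4: →2(W), 3(W) — all W, so L
n=5: →0(L), so W
n=6: →4(L), so W
n=7: →0(L), so W
n=8: →4(L), so W
n=9: →6(W), 8(W) — all W, so L
n=10: →9(L), so W
n=11: →0(L), so W
n=12: →9(L), so W
n=13: →0(L), so W
n=14: →7(W), 12(W), 13(W) — all W, so L
n=15: →14(L), so W
n=16: →14(L), so W
n=17: →0(L), so W
n=18: →9(L), so W
n=19: →0(L), so W
n=20: →10(W), 15(W), 18(W), 19(W) — all W, so L

1: W, 20: L, 8: W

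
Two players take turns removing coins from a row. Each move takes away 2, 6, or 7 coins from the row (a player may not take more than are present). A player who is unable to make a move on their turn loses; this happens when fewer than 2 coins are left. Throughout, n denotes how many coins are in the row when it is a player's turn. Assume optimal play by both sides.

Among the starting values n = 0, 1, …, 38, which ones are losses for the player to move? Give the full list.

0, 1, 4, 5, 9, 13, 14, 17, 18, 22, 26, 27, 30, 31, 35

Work bottom-up. With no move the player to move loses. Otherwise the position is W if at least one move leads to an L position for the opponent, and L if every move leads to a W.
n=0: no move → L
n=1: no move → L
n=2: →0(L), so W
n=3: →1(L), so W
n=4: →2(W) only, which is W, so L
n=5: →3(W) only, which is W, so L
n=6: →4(L), so W
n=7: →5(L), so W
n=8: →1(L), so W
n=9: →7(W), 3(W), 2(W) — all W, so L
n=10: →4(L), so W
n=11: →9(L), so W
n=12: →5(L), so W
n=13: →11(W), 7(W), 6(W) — all W, so L
n=14: →12(W), 8(W), 7(W) — all W, so L
n=15: →13(L), so W
n=16: →14(L), so W
n=17: →15(W), 11(W), 10(W) — all W, so L
n=18: →16(W), 12(W), 11(W) — all W, so L
n=19: →17(L), so W
n=20: →18(L), so W
n=21: →14(L), so W
n=22: →20(W), 16(W), 15(W) — all W, so L
n=23: →17(L), so W
n=24: →22(L), so W
n=25: →18(L), so W
n=26: →24(W), 20(W), 19(W) — all W, so L
n=27: →25(W), 21(W), 20(W) — all W, so L
n=28: →26(L), so W
n=29: →27(L), so W
n=30: →28(W), 24(W), 23(W) — all W, so L
n=31: →29(W), 25(W), 24(W) — all W, so L
n=32: →30(L), so W
n=33: →31(L), so W
n=34: →27(L), so W
n=35: →33(W), 29(W), 28(W) — all W, so L
n=36: →30(L), so W
n=37: →35(L), so W
n=38: →31(L), so W
The losing starting values of n are exactly the entries labelled L in this table (15 of them).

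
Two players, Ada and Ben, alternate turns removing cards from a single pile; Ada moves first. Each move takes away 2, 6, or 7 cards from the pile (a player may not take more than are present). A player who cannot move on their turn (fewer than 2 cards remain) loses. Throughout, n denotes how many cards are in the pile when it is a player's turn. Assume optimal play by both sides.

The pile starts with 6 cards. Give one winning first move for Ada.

Work bottom-up. With no move the player to move loses. Otherwise the position is W if at least one move leads to an L position for the opponent, and L if every move leads to a W.
n=0: no move → L
n=1: no move → L
n=2: W (go to 0, an L position)
n=3: W (go to 1, an L position)
n=4: L (sole option 2(W) is W)
n=5: L (sole option 3(W) is W)
n=6: W (go to 4, an L position)
From 6, the L positions reachable in one move are: 4, 0. Any move reaching one of these is winning.

Remove 2, leaving 4.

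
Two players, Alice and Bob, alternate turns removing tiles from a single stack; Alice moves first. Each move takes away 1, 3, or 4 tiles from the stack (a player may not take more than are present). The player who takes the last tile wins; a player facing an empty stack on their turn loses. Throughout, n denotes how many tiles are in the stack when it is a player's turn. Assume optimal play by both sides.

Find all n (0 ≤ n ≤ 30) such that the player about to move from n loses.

Use the standard recursion: the mover loses at a terminal position; elsewhere, the mover wins exactly when some move hands the opponent an L position.
n=0: no move → L
n=1: →0(L), so W
n=2: →1(W) only, which is W, so L
n=3: →2(L), so W
n=4: →0(L), so W
n=5: →2(L), so W
n=6: →2(L), so W
n=7: →6(W), 4(W), 3(W) — all W, so L
n=8: →7(L), so W
n=9: →8(W), 6(W), 5(W) — all W, so L
n=10: →9(L), so W
n=11: →7(L), so W
n=12: →9(L), so W
n=13: →9(L), so W
n=14: →13(W), 11(W), 10(W) — all W, so L
n=15: →14(L), so W
n=16: →15(W), 13(W), 12(W) — all W, so L
n=17: →16(L), so W
n=18: →14(L), so W
n=19: →16(L), so W
n=20: →16(L), so W
n=21: →20(W), 18(W), 17(W) — all W, so L
n=22: →21(L), so W
n=23: →22(W), 20(W), 19(W) — all W, so L
n=24: →23(L), so W
n=25: →21(L), so W
n=26: →23(L), so W
n=27: →23(L), so W
n=28: →27(W), 25(W), 24(W) — all W, so L
n=29: →28(L), so W
n=30: →29(W), 27(W), 26(W) — all W, so L
Reading off the rows marked L gives the requested list; there are 10 such values of n.

0, 2, 7, 9, 14, 16, 21, 23, 28, 30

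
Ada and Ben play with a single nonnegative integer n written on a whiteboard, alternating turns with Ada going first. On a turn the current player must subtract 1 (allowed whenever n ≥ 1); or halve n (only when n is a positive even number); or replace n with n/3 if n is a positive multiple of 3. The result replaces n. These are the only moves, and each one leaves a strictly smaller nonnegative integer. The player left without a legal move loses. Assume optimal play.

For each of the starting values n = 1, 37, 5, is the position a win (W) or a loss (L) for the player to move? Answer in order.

Positions with no move are L. A position that does have a move is losing for the player to move precisely when every available move leads to a winning position for the opponent. Fill in the labels:
n=0: no move → L
n=1: can move to 0, which is L ⇒ W
n=2: the only move is to 1(W), a W ⇒ L
n=3: can move to 2, which is L ⇒ W
n=4: can move to 2, which is L ⇒ W
n=5: the only move is to 4(W), a W ⇒ L
n=6: can move to 2, which is L ⇒ W
n=7: the only move is to 6(W), a W ⇒ L
n=8: can move to 7, which is L ⇒ W
n=9: moves to 3(W), 8(W); every one is W ⇒ L
n=10: can move to 5, which is L ⇒ W
n=11: the only move is to 10(W), a W ⇒ L
n=12: can move to 11, which is L ⇒ W
n=13: the only move is to 12(W), a W ⇒ L
n=14: can move to 7, which is L ⇒ W
n=15: can move to 5, which is L ⇒ W
n=16: moves to 8(W), 15(W); every one is W ⇒ L
n=17: can move to 16, which is L ⇒ W
n=18: can move to 9, which is L ⇒ W
n=19: the only move is to 18(W), a W ⇒ L
n=20: can move to 19, which is L ⇒ W
n=21: can move to 7, which is L ⇒ W
n=22: can move to 11, which is L ⇒ W
n=23: the only move is to 22(W), a W ⇒ L
n=24: can move to 23, which is L ⇒ W
n=25: the only move is to 24(W), a W ⇒ L
n=26: can move to 13, which is L ⇒ W
n=27: can move to 9, which is L ⇒ W
n=28: moves to 14(W), 27(W); every one is W ⇒ L
n=29: can move to 28, which is L ⇒ W
n=30: moves to 10(W), 15(W), 29(W); every one is W ⇒ L
n=31: can move to 30, which is L ⇒ W
n=32: can move to 16, which is L ⇒ W
n=33: can move to 11, which is L ⇒ W
n=34: moves to 17(W), 33(W); every one is W ⇒ L
n=35: can move to 34, which is L ⇒ W
n=36: moves to 12(W), 18(W), 35(W); every one is W ⇒ L
n=37: can move to 36, which is L ⇒ W

1: W, 37: W, 5: L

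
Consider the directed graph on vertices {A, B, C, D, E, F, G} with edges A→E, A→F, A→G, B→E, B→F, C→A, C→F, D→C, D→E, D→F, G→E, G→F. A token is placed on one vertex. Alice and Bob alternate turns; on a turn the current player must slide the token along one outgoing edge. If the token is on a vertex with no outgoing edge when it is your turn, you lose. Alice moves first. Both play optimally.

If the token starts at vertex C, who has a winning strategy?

Alice wins.

Label each position W (a win for the player to move) or L (a loss). A position with no legal move is L; any other position is W exactly when some move reaches an L, and L when every move reaches a W.
Every edge goes from a vertex to one that appears earlier in the order E, F, G, A, C, B, D, so processing vertices in that order labels each vertex after all of its successors.
E: no outgoing edge → L
F: no outgoing edge → L
G: W (go to F, an L position)
A: W (go to F, an L position)
C: W (go to F, an L position)
B: W (go to F, an L position)
D: W (go to F, an L position)
The starting position C is W: Alice should move to F, handing over an L position.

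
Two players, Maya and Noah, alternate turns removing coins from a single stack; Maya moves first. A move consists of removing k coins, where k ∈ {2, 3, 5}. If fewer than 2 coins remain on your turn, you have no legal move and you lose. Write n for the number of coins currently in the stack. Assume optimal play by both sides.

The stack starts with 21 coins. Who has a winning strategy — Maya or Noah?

Compute win/loss labels from the base case upward. A position with no move is L. Any other position is W if it can reach an L in one move, else L.
n=0: no move → L
n=1: no move → L
n=2: W (go to 0, an L position)
n=3: W (go to 1, an L position)
n=4: W (go to 1, an L position)
n=5: W (go to 0, an L position)
n=6: W (go to 1, an L position)
n=7: L (options 5(W), 4(W), 2(W) are all W)
n=8: L (options 6(W), 5(W), 3(W) are all W)
n=9: W (go to 7, an L position)
n=10: W (go to 8, an L position)
n=11: W (go to 8, an L position)
n=12: W (go to 7, an L position)
n=13: W (go to 8, an L position)
n=14: L (options 12(W), 11(W), 9(W) are all W)
n=15: L (options 13(W), 12(W), 10(W) are all W)
n=16: W (go to 14, an L position)
n=17: W (go to 15, an L position)
n=18: W (go to 15, an L position)
n=19: W (go to 14, an L position)
n=20: W (go to 15, an L position)
n=21: L (options 19(W), 18(W), 16(W) are all W)
Every move from 21 reaches a W position, so the mover loses.

Noah wins.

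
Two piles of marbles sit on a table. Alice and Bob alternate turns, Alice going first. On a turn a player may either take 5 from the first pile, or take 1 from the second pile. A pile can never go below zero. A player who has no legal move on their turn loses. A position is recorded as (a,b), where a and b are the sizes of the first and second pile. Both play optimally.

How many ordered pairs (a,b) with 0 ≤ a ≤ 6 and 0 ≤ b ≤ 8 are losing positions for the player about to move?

33

Build the W/L table. Terminal = L. A non-terminal position is W if it has a move to some L; otherwise it is L.
Every move lowers a or b (never raises either), so fill the grid row by row in increasing a, and left to right within a row: each cell's successors are then already labelled.
      b=0  b=1  b=2  b=3  b=4  b=5  b=6  b=7  b=8
a=0:    L    W    L    W    L    W    L    W    L
a=1:    L    W    L    W    L    W    L    W    L
a=2:    L    W    L    W    L    W    L    W    L
a=3:    L    W    L    W    L    W    L    W    L
a=4:    L    W    L    W    L    W    L    W    L
a=5:    W    L    W    L    W    L    W    L    W
a=6:    W    L    W    L    W    L    W    L    W
Cells with no legal move (terminal, hence L): (0,0), (1,0), (2,0), (3,0), (4,0).
The remaining L cells, each justified by listing all of its moves:
(0,2): the only move is to (0,1)(W), a W ⇒ L
(0,4): the only move is to (0,3)(W), a W ⇒ L
(0,6): the only move is to (0,5)(W), a W ⇒ L
(0,8): the only move is to (0,7)(W), a W ⇒ L
(1,2): the only move is to (1,1)(W), a W ⇒ L
(1,4): the only move is to (1,3)(W), a W ⇒ L
(1,6): the only move is to (1,5)(W), a W ⇒ L
(1,8): the only move is to (1,7)(W), a W ⇒ L
(2,2): the only move is to (2,1)(W), a W ⇒ L
(2,4): the only move is to (2,3)(W), a W ⇒ L
(2,6): the only move is to (2,5)(W), a W ⇒ L
(2,8): the only move is to (2,7)(W), a W ⇒ L
(3,2): the only move is to (3,1)(W), a W ⇒ L
(3,4): the only move is to (3,3)(W), a W ⇒ L
(3,6): the only move is to (3,5)(W), a W ⇒ L
(3,8): the only move is to (3,7)(W), a W ⇒ L
(4,2): the only move is to (4,1)(W), a W ⇒ L
(4,4): the only move is to (4,3)(W), a W ⇒ L
(4,6): the only move is to (4,5)(W), a W ⇒ L
(4,8): the only move is to (4,7)(W), a W ⇒ L
(5,1): moves to (0,1)(W), (5,0)(W); every one is W ⇒ L
(5,3): moves to (0,3)(W), (5,2)(W); every one is W ⇒ L
(5,5): moves to (0,5)(W), (5,4)(W); every one is W ⇒ L
(5,7): moves to (0,7)(W), (5,6)(W); every one is W ⇒ L
(6,1): moves to (1,1)(W), (6,0)(W); every one is W ⇒ L
(6,3): moves to (1,3)(W), (6,2)(W); every one is W ⇒ L
(6,5): moves to (1,5)(W), (6,4)(W); every one is W ⇒ L
(6,7): moves to (1,7)(W), (6,6)(W); every one is W ⇒ L
Every other cell has at least one move into one of the L cells above, so it is W.
L cells per row: a=0: 5, a=1: 5, a=2: 5, a=3: 5, a=4: 5, a=5: 4, a=6: 4; total 33.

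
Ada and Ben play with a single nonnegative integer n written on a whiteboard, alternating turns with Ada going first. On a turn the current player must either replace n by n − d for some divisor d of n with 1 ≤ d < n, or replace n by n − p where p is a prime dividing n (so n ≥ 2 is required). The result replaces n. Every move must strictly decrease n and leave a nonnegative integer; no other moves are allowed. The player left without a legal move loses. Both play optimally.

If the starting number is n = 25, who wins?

Build the W/L table. Terminal = L. A non-terminal position is W if it has a move to some L; otherwise it is L.
n=0: no move → L
n=1: no move → L
n=2: can move to 0, which is L ⇒ W
n=3: can move to 0, which is L ⇒ W
n=4: moves to 2(W), 3(W); every one is W ⇒ L
n=5: can move to 0, which is L ⇒ W
n=6: can move to 4, which is L ⇒ W
n=7: can move to 0, which is L ⇒ W
n=8: can move to 4, which is L ⇒ W
n=9: moves to 6(W), 8(W); every one is W ⇒ L
n=10: can move to 9, which is L ⇒ W
n=11: can move to 0, which is L ⇒ W
n=12: can move to 9, which is L ⇒ W
n=13: can move to 0, which is L ⇒ W
n=14: moves to 7(W), 12(W), 13(W); every one is W ⇒ L
n=15: can move to 14, which is L ⇒ W
n=16: can move to 14, which is L ⇒ W
n=17: can move to 0, which is L ⇒ W
n=18: can move to 9, which is L ⇒ W
n=19: can move to 0, which is L ⇒ W
n=20: moves to 10(W), 15(W), 16(W), 18(W), 19(W); every one is W ⇒ L
n=21: can move to 14, which is L ⇒ W
n=22: can move to 20, which is L ⇒ W
n=23: can move to 0, which is L ⇒ W
n=24: can move to 20, which is L ⇒ W
n=25: can move to 20, which is L ⇒ W
The starting position 25 is W: Ada should move to 20, handing over an L position.

Ada wins.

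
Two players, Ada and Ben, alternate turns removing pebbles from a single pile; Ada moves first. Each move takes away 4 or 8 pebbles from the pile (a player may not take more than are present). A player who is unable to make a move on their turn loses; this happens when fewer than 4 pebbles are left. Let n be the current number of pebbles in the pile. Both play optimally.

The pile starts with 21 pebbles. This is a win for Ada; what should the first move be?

Use the standard recursion: the mover loses at a terminal position; elsewhere, the mover wins exactly when some move hands the opponent an L position.
n=0: no move → L
n=1: no move → L
n=2: no move → L
n=3: no move → L
n=4: reaches L-position 0 → W
n=5: reaches L-position 1 → W
n=6: reaches L-position 2 → W
n=7: reaches L-position 3 → W
n=8: reaches L-position 0 → W
n=9: reaches L-position 1 → W
n=10: reaches L-position 2 → W
n=11: reaches L-position 3 → W
n=12: only reaches 8(W), 4(W), all W → L
n=13: only reaches 9(W), 5(W), all W → L
n=14: only reaches 10(W), 6(W), all W → L
n=15: only reaches 11(W), 7(W), all W → L
n=16: reaches L-position 12 → W
n=17: reaches L-position 13 → W
n=18: reaches L-position 14 → W
n=19: reaches L-position 15 → W
n=20: reaches L-position 12 → W
n=21: reaches L-position 13 → W
From 21, the L positions reachable in one move are: 13.

Remove 8, leaving 13.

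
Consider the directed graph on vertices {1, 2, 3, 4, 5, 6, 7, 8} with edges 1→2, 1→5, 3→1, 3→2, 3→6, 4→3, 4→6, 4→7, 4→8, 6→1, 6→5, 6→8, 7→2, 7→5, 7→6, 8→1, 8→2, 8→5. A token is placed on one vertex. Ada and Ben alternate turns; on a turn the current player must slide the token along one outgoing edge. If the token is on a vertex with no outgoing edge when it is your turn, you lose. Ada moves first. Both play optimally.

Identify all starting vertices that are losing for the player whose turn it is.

2, 4, 5

Build the W/L table. Terminal = L. A non-terminal position is W if it has a move to some L; otherwise it is L.
Every edge goes from a vertex to one that appears earlier in the order 2, 5, 1, 8, 6, 3, 7, 4, so processing vertices in that order labels each vertex after all of its successors.
2: no outgoing edge → L
5: no outgoing edge → L
1: reaches L-position 5 → W
8: reaches L-position 5 → W
6: reaches L-position 5 → W
3: reaches L-position 2 → W
7: reaches L-position 5 → W
4: only reaches 7(W), 3(W), 6(W), 8(W), all W → L
Reading off the rows marked L gives the requested list; there are 3 such vertices.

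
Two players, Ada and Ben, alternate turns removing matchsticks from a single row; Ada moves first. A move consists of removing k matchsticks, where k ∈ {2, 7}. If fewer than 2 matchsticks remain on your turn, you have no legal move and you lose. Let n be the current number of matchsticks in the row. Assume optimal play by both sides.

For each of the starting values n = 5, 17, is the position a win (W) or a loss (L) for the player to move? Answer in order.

Use the standard recursion: the mover loses at a terminal position; elsewhere, the mover wins exactly when some move hands the opponent an L position.
n=0: no move → L
n=1: no move → L
n=2: →0(L), so W
n=3: →1(L), so W
n=4: →2(W) only, which is W, so L
n=5: →3(W) only, which is W, so L
n=6: →4(L), so W
n=7: →5(L), so W
n=8: →1(L), so W
n=9: →7(W), 2(W) — all W, so L
n=10: →8(W), 3(W) — all W, so L
n=11: →9(L), so W
n=12: →10(L), so W
n=13: →11(W), 6(W) — all W, so L
n=14: →12(W), 7(W) — all W, so L
n=15: →13(L), so W
n=16: →14(L), so W
n=17: →10(L), so W

5: L, 17: W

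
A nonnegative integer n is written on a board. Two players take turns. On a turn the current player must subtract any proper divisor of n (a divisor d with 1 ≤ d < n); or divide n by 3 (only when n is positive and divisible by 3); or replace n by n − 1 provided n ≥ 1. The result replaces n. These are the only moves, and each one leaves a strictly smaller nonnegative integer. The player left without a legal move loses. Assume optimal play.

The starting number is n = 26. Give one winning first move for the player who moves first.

Classify positions by backward induction: terminal positions (no move available) are L. From any other position, the mover wins iff some move reaches an L.
n=0: no move → L
n=1: →0(L), so W
n=2: →1(W) only, which is W, so L
n=3: →2(L), so W
n=4: →2(L), so W
n=5: →4(W) only, which is W, so L
n=6: →2(L), so W
n=7: →6(W) only, which is W, so L
n=8: →7(L), so W
n=9: →3(W), 6(W), 8(W) — all W, so L
n=10: →5(L), so W
n=11: →10(W) only, which is W, so L
n=12: →9(L), so W
n=13: →12(W) only, which is W, so L
n=14: →7(L), so W
n=15: →5(L), so W
n=16: →8(W), 12(W), 14(W), 15(W) — all W, so L
n=17: →16(L), so W
n=18: →9(L), so W
n=19: →18(W) only, which is W, so L
n=20: →16(L), so W
n=21: →7(L), so W
n=22: →11(L), so W
n=23: →22(W) only, which is W, so L
n=24: →16(L), so W
n=25: →20(W), 24(W) — all W, so L
n=26: →13(L), so W
From 26, the L positions reachable in one move are: 13, 25. Any move reaching one of these is winning.

Move to 13.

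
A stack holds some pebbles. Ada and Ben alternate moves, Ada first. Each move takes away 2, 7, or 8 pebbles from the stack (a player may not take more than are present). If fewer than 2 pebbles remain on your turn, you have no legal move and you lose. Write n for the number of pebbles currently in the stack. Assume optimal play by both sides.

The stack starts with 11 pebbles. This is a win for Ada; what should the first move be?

Classify positions by backward induction: terminal positions (no move available) are L. From any other position, the mover wins iff some move reaches an L.
n=0: no move → L
n=1: no move → L
n=2: W (go to 0, an L position)
n=3: W (go to 1, an L position)
n=4: L (sole option 2(W) is W)
n=5: L (sole option 3(W) is W)
n=6: W (go to 4, an L position)
n=7: W (go to 5, an L position)
n=8: W (go to 1, an L position)
n=9: W (go to 1, an L position)
n=10: L (options 8(W), 3(W), 2(W) are all W)
n=11: W (go to 4, an L position)
From 11, the L positions reachable in one move are: 4.

Remove 7, leaving 4.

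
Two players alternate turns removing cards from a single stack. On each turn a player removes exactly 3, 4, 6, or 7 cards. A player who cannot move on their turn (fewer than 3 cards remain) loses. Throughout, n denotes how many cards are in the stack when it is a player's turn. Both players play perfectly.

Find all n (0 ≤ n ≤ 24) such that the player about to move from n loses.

0, 1, 2, 10, 11, 12, 20, 21, 22

Label each position W (a win for the player to move) or L (a loss). A position with no legal move is L; any other position is W exactly when some move reaches an L, and L when every move reaches a W.
n=0: no move → L
n=1: no move → L
n=2: no move → L
n=3: reaches L-position 0 → W
n=4: reaches L-position 1 → W
n=5: reaches L-position 2 → W
n=6: reaches L-position 2 → W
n=7: reaches L-position 1 → W
n=8: reaches L-position 2 → W
n=9: reaches L-position 2 → W
n=10: only reaches 7(W), 6(W), 4(W), 3(W), all W → L
n=11: only reaches 8(W), 7(W), 5(W), 4(W), all W → L
n=12: only reaches 9(W), 8(W), 6(W), 5(W), all W → L
n=13: reaches L-position 10 → W
n=14: reaches L-position 11 → W
n=15: reaches L-position 12 → W
n=16: reaches L-position 12 → W
n=17: reaches L-position 11 → W
n=18: reaches L-position 12 → W
n=19: reaches L-position 12 → W
n=20: only reaches 17(W), 16(W), 14(W), 13(W), all W → L
n=21: only reaches 18(W), 17(W), 15(W), 14(W), all W → L
n=22: only reaches 19(W), 18(W), 16(W), 15(W), all W → L
n=23: reaches L-position 20 → W
n=24: reaches L-position 21 → W
The losing starting values of n are exactly the entries labelled L in this table (9 of them).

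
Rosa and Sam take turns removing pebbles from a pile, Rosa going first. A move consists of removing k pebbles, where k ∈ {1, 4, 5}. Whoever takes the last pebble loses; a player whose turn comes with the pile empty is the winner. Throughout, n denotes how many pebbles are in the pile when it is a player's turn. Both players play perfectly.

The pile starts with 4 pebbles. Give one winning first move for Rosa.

Remove 1, leaving 3.

Work bottom-up. With no move the player to move wins. Otherwise the position is W if at least one move leads to an L position for the opponent, and L if every move leads to a W.
n=0: no move; the opponent has just taken the last pebble and therefore loses → W
n=1: the only move is to 0(W), a W ⇒ L
n=2: can move to 1, which is L ⇒ W
n=3: the only move is to 2(W), a W ⇒ L
n=4: can move to 3, which is L ⇒ W
From 4, the L positions reachable in one move are: 3.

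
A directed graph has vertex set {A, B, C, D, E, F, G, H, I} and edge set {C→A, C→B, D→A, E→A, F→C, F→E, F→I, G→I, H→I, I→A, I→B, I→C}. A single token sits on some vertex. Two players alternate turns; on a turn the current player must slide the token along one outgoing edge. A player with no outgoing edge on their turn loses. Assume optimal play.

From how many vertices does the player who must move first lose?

Use the standard recursion: the mover loses at a terminal position; elsewhere, the mover wins exactly when some move hands the opponent an L position.
Every edge goes from a vertex to one that appears earlier in the order B, A, C, I, E, F, H, D, G, so processing vertices in that order labels each vertex after all of its successors.
B: no outgoing edge → L
A: no outgoing edge → L
C: can move to A, which is L ⇒ W
I: can move to A, which is L ⇒ W
E: can move to A, which is L ⇒ W
F: moves to E(W), I(W), C(W); every one is W ⇒ L
H: the only move is to I(W), a W ⇒ L
D: can move to A, which is L ⇒ W
G: the only move is to I(W), a W ⇒ L
The L vertices are A, B, F, G, H; that is 5 in all.

5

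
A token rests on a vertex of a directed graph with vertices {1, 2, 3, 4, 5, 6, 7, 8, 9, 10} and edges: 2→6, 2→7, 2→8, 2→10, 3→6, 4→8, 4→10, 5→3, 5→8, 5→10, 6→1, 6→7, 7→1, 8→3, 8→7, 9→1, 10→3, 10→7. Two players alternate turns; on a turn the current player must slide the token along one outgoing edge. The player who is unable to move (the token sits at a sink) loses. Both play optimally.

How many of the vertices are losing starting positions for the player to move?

4

Classify positions by backward induction: terminal positions (no move available) are L. From any other position, the mover wins iff some move reaches an L.
Every edge goes from a vertex to one that appears earlier in the order 1, 7, 6, 3, 9, 10, 8, 4, 2, 5, so processing vertices in that order labels each vertex after all of its successors.
1: no outgoing edge → L
7: can move to 1, which is L ⇒ W
6: can move to 1, which is L ⇒ W
3: the only move is to 6(W), a W ⇒ L
9: can move to 1, which is L ⇒ W
10: can move to 3, which is L ⇒ W
8: can move to 3, which is L ⇒ W
4: moves to 8(W), 10(W); every one is W ⇒ L
2: moves to 8(W), 10(W), 6(W), 7(W); every one is W ⇒ L
5: can move to 3, which is L ⇒ W
The L vertices are 1, 2, 3, 4; that is 4 in all.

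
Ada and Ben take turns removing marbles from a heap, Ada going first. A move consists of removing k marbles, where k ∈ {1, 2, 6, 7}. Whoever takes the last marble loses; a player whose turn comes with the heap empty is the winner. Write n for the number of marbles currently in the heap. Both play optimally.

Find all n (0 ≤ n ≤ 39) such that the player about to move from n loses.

Label each position W (a win for the player to move) or L (a loss). A position with no legal move is W; any other position is W exactly when some move reaches an L, and L when every move reaches a W.
n=0: no move; the opponent has just taken the last marble and therefore loses → W
n=1: only reaches 0(W), which is W → L
n=2: reaches L-position 1 → W
n=3: reaches L-position 1 → W
n=4: only reaches 3(W), 2(W), all W → L
n=5: reaches L-position 4 → W
n=6: reaches L-position 4 → W
n=7: reaches L-position 1 → W
n=8: reaches L-position 1 → W
n=9: only reaches 8(W), 7(W), 3(W), 2(W), all W → L
n=10: reaches L-position 9 → W
n=11: reaches L-position 9 → W
n=12: only reaches 11(W), 10(W), 6(W), 5(W), all W → L
n=13: reaches L-position 12 → W
n=14: reaches L-position 12 → W
n=15: reaches L-position 9 → W
n=16: reaches L-position 9 → W
n=17: only reaches 16(W), 15(W), 11(W), 10(W), all W → L
n=18: reaches L-position 17 → W
n=19: reaches L-position 17 → W
n=20: only reaches 19(W), 18(W), 14(W), 13(W), all W → L
n=21: reaches L-position 20 → W
n=22: reaches L-position 20 → W
n=23: reaches L-position 17 → W
n=24: reaches L-position 17 → W
n=25: only reaches 24(W), 23(W), 19(W), 18(W), all W → L
n=26: reaches L-position 25 → W
n=27: reaches L-position 25 → W
n=28: only reaches 27(W), 26(W), 22(W), 21(W), all W → L
n=29: reaches L-position 28 → W
n=30: reaches L-position 28 → W
n=31: reaches L-position 25 → W
n=32: reaches L-position 25 → W
n=33: only reaches 32(W), 31(W), 27(W), 26(W), all W → L
n=34: reaches L-position 33 → W
n=35: reaches L-position 33 → W
n=36: only reaches 35(W), 34(W), 30(W), 29(W), all W → L
n=37: reaches L-position 36 → W
n=38: reaches L-position 36 → W
n=39: reaches L-position 33 → W
Reading off the rows marked L gives the requested list; there are 10 such values of n.

1, 4, 9, 12, 17, 20, 25, 28, 33, 36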